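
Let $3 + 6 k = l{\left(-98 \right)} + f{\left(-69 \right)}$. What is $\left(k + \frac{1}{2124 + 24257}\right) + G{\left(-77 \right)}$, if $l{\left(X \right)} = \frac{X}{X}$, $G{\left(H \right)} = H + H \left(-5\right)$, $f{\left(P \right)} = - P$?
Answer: $\frac{50519621}{158286} \approx 319.17$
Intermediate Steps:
$G{\left(H \right)} = - 4 H$ ($G{\left(H \right)} = H - 5 H = - 4 H$)
$l{\left(X \right)} = 1$
$k = \frac{67}{6}$ ($k = - \frac{1}{2} + \frac{1 - -69}{6} = - \frac{1}{2} + \frac{1 + 69}{6} = - \frac{1}{2} + \frac{1}{6} \cdot 70 = - \frac{1}{2} + \frac{35}{3} = \frac{67}{6} \approx 11.167$)
$\left(k + \frac{1}{2124 + 24257}\right) + G{\left(-77 \right)} = \left(\frac{67}{6} + \frac{1}{2124 + 24257}\right) - -308 = \left(\frac{67}{6} + \frac{1}{26381}\right) + 308 = \frac{1767533}{158286} + 308 = \frac{50519621}{158286}$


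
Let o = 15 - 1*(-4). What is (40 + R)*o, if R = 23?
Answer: 1197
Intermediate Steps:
o = 19 (o = 15 + 4 = 19)
(40 + R)*o = (40 + 23)*19 = 63*19 = 1197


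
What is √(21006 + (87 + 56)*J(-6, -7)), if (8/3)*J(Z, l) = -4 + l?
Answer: √326658/4 ≈ 142.89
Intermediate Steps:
J(Z, l) = -3/2 + 3*l/8 (J(Z, l) = 3*(-4 + l)/8 = -3/2 + 3*l/8)
√(21006 + (87 + 56)*J(-6, -7)) = √(21006 + (87 + 56)*(-3/2 + (3/8)*(-7))) = √(21006 + 143*(-3/2 - 21/8)) = √(21006 + 143*(-33/8)) = √(21006 - 4719/8) = √(163329/8) = √326658/4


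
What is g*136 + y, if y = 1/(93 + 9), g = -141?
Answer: -1955951/102 ≈ -19176.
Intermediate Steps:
y = 1/102 ≈ 0.0098039
g*136 + y = -141*136 + 1/102 = -19176 + 1/102 = -1955951/102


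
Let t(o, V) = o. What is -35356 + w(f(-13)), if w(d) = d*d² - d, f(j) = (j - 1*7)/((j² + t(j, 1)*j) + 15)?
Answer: -1555201074632/43986977 ≈ -35356.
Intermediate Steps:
f(j) = (-7 + j)/(15 + 2*j²) (f(j) = (j - 1*7)/((j² + j*j) + 15) = (j - 7)/((j² + j²) + 15) = (-7 + j)/(2*j² + 15) = (-7 + j)/(15 + 2*j²))
w(d) = d³ - d
-35356 + w(f(-13)) = -35356 + (((-7 - 13)/(15 + 2*(-13)²))³ - (-7 - 13)/(15 + 2*(-13)²)) = -35356 + ((-20/(15 + 2*169))³ - (-20)/(15 + 2*169)) = -35356 + ((-20/(15 + 338))³ - (-20)/(15 + 338)) = -35356 + ((-20/353)³ - (-20)/353) = -35356 + (((1/353)*(-20))³ - (-20)/353) = -35356 + ((-20/353)³ - 1*(-20/353)) = -35356 + (-8000/43986977 + 20/353) = -35356 + 2484180/43986977 = -1555201074632/43986977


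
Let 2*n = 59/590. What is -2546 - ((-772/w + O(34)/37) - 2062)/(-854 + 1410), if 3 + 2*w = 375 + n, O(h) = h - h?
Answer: -5258963397/2068598 ≈ -2542.3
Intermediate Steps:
O(h) = 0
n = 1/20 (n = (59/590)/2 = (59*(1/590))/2 = (½)*(⅒) = 1/20 ≈ 0.050000)
w = 7441/40 (w = -3/2 + (375 + 1/20)/2 = -3/2 + (½)*(7501/20) = -3/2 + 7501/40 = 7441/40 ≈ 186.02)
-2546 - ((-772/w + O(34)/37) - 2062)/(-854 + 1410) = -2546 - ((-772/7441/40 + 0/37) - 2062)/(-854 + 1410) = -2546 - ((-772*40/7441 + 0*(1/37)) - 2062)/556 = -2546 - ((-30880/7441 + 0) - 2062)/556 = -2546 - (-30880/7441 - 2062)/556 = -2546 - (-15374222)/(7441*556) = -2546 - 1*(-7687111/2068598) = -2546 + 7687111/2068598 = -5258963397/2068598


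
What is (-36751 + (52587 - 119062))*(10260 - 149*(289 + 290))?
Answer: 7846311486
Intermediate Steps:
(-36751 + (52587 - 119062))*(10260 - 149*(289 + 290)) = (-36751 - 66475)*(10260 - 149*579) = -103226*(10260 - 86271) = -103226*(-76011) = 7846311486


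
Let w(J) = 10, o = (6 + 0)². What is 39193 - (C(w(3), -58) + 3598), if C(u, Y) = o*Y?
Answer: 37683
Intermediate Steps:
o = 36 (o = 6² = 36)
C(u, Y) = 36*Y
39193 - (C(w(3), -58) + 3598) = 39193 - (36*(-58) + 3598) = 39193 - (-2088 + 3598) = 39193 - 1*1510 = 39193 - 1510 = 37683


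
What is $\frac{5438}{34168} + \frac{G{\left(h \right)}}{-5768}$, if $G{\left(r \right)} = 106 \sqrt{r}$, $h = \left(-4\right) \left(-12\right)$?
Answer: $\frac{2719}{17084} - \frac{53 \sqrt{3}}{721} \approx 0.031833$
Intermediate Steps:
$h = 48$
$\frac{5438}{34168} + \frac{G{\left(h \right)}}{-5768} = \frac{5438}{34168} + \frac{106 \sqrt{48}}{-5768} = 5438 \cdot \frac{1}{34168} + 106 \cdot 4 \sqrt{3} \left(- \frac{1}{5768}\right) = \frac{2719}{17084} + 424 \sqrt{3} \left(- \frac{1}{5768}\right) = \frac{2719}{17084} - \frac{53 \sqrt{3}}{721}$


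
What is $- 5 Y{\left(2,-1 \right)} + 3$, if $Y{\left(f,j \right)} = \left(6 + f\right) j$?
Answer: $43$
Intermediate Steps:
$Y{\left(f,j \right)} = j \left(6 + f\right)$
$- 5 Y{\left(2,-1 \right)} + 3 = - 5 \left(- (6 + 2)\right) + 3 = - 5 \left(\left(-1\right) 8\right) + 3 = \left(-5\right) \left(-8\right) + 3 = 40 + 3 = 43$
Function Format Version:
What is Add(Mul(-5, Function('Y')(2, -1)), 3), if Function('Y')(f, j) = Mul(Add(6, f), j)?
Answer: 43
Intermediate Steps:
Function('Y')(f, j) = Mul(j, Add(6, f))
Add(Mul(-5, Function('Y')(2, -1)), 3) = Add(Mul(-5, Mul(-1, Add(6, 2))), 3) = Add(Mul(-5, Mul(-1, 8)), 3) = Add(Mul(-5, -8), 3) = Add(40, 3) = 43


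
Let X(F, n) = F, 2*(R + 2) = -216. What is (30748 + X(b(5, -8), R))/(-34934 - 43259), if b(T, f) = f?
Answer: -30740/78193 ≈ -0.39313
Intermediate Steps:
R = -110 (R = -2 + (1/2)*(-216) = -2 - 108 = -110)
(30748 + X(b(5, -8), R))/(-34934 - 43259) = (30748 - 8)/(-34934 - 43259) = 30740/(-78193) = 30740*(-1/78193) = -30740/78193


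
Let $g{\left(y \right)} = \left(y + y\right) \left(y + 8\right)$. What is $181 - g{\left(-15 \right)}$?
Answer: $-29$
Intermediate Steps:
$g{\left(y \right)} = 2 y \left(8 + y\right)$
$181 - g{\left(-15 \right)} = 181 - 2 \left(-15\right) \left(8 - 15\right) = 181 - 2 \left(-15\right) \left(-7\right) = 181 - 210 = -29$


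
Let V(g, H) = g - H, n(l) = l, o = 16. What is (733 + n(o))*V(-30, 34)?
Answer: -47936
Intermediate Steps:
(733 + n(o))*V(-30, 34) = (733 + 16)*(-30 - 1*34) = 749*(-30 - 34) = 749*(-64) = -47936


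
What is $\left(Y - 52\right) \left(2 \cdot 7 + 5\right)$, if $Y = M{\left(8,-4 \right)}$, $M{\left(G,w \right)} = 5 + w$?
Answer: $-969$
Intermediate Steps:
$Y = 1$ ($Y = 5 - 4 = 1$)
$\left(Y - 52\right) \left(2 \cdot 7 + 5\right) = \left(1 - 52\right) \left(2 \cdot 7 + 5\right) = - 51 \left(14 + 5\right) = \left(-51\right) 19 = -969$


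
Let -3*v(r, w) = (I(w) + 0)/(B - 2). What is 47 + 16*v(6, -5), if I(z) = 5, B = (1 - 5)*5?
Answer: 1591/33 ≈ 48.212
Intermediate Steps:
B = -20 (B = -4*5 = -20)
v(r, w) = 5/66 (v(r, w) = -(5 + 0)/(3*(-20 - 2)) = -5/(3*(-22)) = -5*(-1)/(3*22) = -1/3*(-5/22) = 5/66)
47 + 16*v(6, -5) = 47 + 16*(5/66) = 47 + 40/33 = 1591/33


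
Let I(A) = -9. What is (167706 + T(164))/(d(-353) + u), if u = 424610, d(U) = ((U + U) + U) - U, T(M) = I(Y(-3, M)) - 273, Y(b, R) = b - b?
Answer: 5232/13247 ≈ 0.39496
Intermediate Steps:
Y(b, R) = 0
T(M) = -282 (T(M) = -9 - 273 = -282)
d(U) = 2*U (d(U) = (2*U + U) - U = 3*U - U = 2*U)
(167706 + T(164))/(d(-353) + u) = (167706 - 282)/(2*(-353) + 424610) = 167424/(-706 + 424610) = 167424/423904 = 167424*(1/423904) = 5232/13247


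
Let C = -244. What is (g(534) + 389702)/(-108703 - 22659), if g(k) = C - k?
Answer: -194462/65681 ≈ -2.9607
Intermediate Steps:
g(k) = -244 - k
(g(534) + 389702)/(-108703 - 22659) = ((-244 - 1*534) + 389702)/(-108703 - 22659) = ((-244 - 534) + 389702)/(-131362) = (-778 + 389702)*(-1/131362) = 388924*(-1/131362) = -194462/65681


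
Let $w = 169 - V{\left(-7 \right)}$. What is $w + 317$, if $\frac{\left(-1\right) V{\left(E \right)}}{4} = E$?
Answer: $458$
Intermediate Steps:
$V{\left(E \right)} = - 4 E$
$w = 141$ ($w = 169 - \left(-4\right) \left(-7\right) = 169 - 28 = 141$)
$w + 317 = 141 + 317 = 458$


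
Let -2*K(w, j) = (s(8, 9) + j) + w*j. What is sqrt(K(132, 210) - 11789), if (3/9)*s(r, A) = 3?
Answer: I*sqrt(103034)/2 ≈ 160.49*I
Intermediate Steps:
s(r, A) = 9 (s(r, A) = 3*3 = 9)
K(w, j) = -9/2 - j/2 - j*w/2 (K(w, j) = -((9 + j) + w*j)/2 = -((9 + j) + j*w)/2 = -(9 + j + j*w)/2 = -9/2 - j/2 - j*w/2)
sqrt(K(132, 210) - 11789) = sqrt((-9/2 - 1/2*210 - 1/2*210*132) - 11789) = sqrt((-9/2 - 105 - 13860) - 11789) = sqrt(-27939/2 - 11789) = sqrt(-51517/2) = I*sqrt(103034)/2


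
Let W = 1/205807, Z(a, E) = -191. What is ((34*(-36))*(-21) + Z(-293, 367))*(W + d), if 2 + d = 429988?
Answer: 2257750705599639/205807 ≈ 1.0970e+10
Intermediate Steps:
d = 429986 (d = -2 + 429988 = 429986)
W = 1/205807 ≈ 4.8589e-6
((34*(-36))*(-21) + Z(-293, 367))*(W + d) = ((34*(-36))*(-21) - 191)*(1/205807 + 429986) = (-1224*(-21) - 191)*(88494128703/205807) = (25704 - 191)*(88494128703/205807) = 25513*(88494128703/205807) = 2257750705599639/205807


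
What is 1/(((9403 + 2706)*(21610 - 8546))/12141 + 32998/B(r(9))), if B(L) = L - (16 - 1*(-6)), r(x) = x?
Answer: 2223/23322070 ≈ 9.5317e-5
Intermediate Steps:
B(L) = -22 + L (B(L) = L - (16 + 6) = L - 1*22 = L - 22 = -22 + L)
1/(((9403 + 2706)*(21610 - 8546))/12141 + 32998/B(r(9))) = 1/(((9403 + 2706)*(21610 - 8546))/12141 + 32998/(-22 + 9)) = 1/((12109*13064)*(1/12141) + 32998/(-13)) = 1/(158191976*(1/12141) + 32998*(-1/13)) = 1/(2228056/171 - 32998/13) = 1/(23322070/2223) = 2223/23322070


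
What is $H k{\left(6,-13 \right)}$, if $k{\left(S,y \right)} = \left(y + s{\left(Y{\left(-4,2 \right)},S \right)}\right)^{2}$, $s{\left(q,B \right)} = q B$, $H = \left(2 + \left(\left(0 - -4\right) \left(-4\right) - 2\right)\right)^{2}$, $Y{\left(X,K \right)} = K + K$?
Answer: $30976$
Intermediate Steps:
$Y{\left(X,K \right)} = 2 K$
$H = 256$ ($H = \left(2 + \left(\left(0 + 4\right) \left(-4\right) - 2\right)\right)^{2} = \left(2 + \left(4 \left(-4\right) - 2\right)\right)^{2} = \left(2 - 18\right)^{2} = \left(-16\right)^{2} = 256$)
$s{\left(q,B \right)} = B q$
$k{\left(S,y \right)} = \left(y + 4 S\right)^{2}$ ($k{\left(S,y \right)} = \left(y + S 2 \cdot 2\right)^{2} = \left(y + S 4\right)^{2} = \left(y + 4 S\right)^{2}$)
$H k{\left(6,-13 \right)} = 256 \left(-13 + 4 \cdot 6\right)^{2} = 256 \left(-13 + 24\right)^{2} = 256 \cdot 11^{2} = 256 \cdot 121 = 30976$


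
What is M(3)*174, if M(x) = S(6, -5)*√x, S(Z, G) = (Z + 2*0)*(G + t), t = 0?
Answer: -5220*√3 ≈ -9041.3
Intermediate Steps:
S(Z, G) = G*Z (S(Z, G) = (Z + 2*0)*(G + 0) = (Z + 0)*G = Z*G = G*Z)
M(x) = -30*√x (M(x) = (-5*6)*√x = -30*√x)
M(3)*174 = -30*√3*174 = -5220*√3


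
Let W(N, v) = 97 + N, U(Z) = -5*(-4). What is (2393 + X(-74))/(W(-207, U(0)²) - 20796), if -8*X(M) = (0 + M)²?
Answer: -3417/41812 ≈ -0.081723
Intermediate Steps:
U(Z) = 20
X(M) = -M²/8 (X(M) = -(0 + M)²/8 = -M²/8)
(2393 + X(-74))/(W(-207, U(0)²) - 20796) = (2393 - ⅛*(-74)²)/((97 - 207) - 20796) = (2393 - ⅛*5476)/(-110 - 20796) = (2393 - 1369/2)/(-20906) = (3417/2)*(-1/20906) = -3417/41812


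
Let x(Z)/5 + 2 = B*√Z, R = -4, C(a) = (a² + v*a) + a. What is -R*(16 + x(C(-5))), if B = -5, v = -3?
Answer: 24 - 100*√35 ≈ -567.61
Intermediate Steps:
C(a) = a² - 2*a (C(a) = (a² - 3*a) + a = a² - 2*a)
x(Z) = -10 - 25*√Z (x(Z) = -10 + 5*(-5*√Z) = -10 - 25*√Z)
-R*(16 + x(C(-5))) = -(-4)*(16 + (-10 - 25*√35)) = -(-4)*(6 - 25*√35) = -(-24 + 100*√35) = 24 - 100*√35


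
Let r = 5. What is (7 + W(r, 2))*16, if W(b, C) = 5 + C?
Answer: 224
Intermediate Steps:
(7 + W(r, 2))*16 = (7 + (5 + 2))*16 = (7 + 7)*16 = 14*16 = 224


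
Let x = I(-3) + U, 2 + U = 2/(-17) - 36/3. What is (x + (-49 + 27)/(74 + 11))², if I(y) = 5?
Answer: 635209/7225 ≈ 87.918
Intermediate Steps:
U = -240/17 (U = -2 + (2/(-17) - 36/3) = -2 + (2*(-1/17) - 36*⅓) = -2 + (-2/17 - 12) = -2 - 206/17 = -240/17 ≈ -14.118)
x = -155/17 (x = 5 - 240/17 = -155/17 ≈ -9.1176)
(x + (-49 + 27)/(74 + 11))² = (-155/17 + (-49 + 27)/(74 + 11))² = (-155/17 - 22/85)² = (-797/85)² = 635209/7225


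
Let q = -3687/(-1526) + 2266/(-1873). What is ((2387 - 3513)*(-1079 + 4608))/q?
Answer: -11357489915492/3447835 ≈ -3.2941e+6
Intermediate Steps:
q = 3447835/2858198 (q = -3687*(-1/1526) + 2266*(-1/1873) = 3687/1526 - 2266/1873 = 3447835/2858198 ≈ 1.2063)
((2387 - 3513)*(-1079 + 4608))/q = ((2387 - 3513)*(-1079 + 4608))/(3447835/2858198) = -1126*3529*(2858198/3447835) = -3973654*2858198/3447835 = -11357489915492/3447835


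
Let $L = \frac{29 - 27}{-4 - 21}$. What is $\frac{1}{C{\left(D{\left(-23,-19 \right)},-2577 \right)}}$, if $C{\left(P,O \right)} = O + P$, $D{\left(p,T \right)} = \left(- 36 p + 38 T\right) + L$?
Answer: $- \frac{25}{61777} \approx -0.00040468$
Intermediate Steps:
$L = - \frac{2}{25}$ ($L = \frac{2}{-25} = 2 \left(- \frac{1}{25}\right) = - \frac{2}{25} \approx -0.08$)
$D{\left(p,T \right)} = - \frac{2}{25} - 36 p + 38 T$ ($D{\left(p,T \right)} = \left(- 36 p + 38 T\right) - \frac{2}{25} = - \frac{2}{25} - 36 p + 38 T$)
$\frac{1}{C{\left(D{\left(-23,-19 \right)},-2577 \right)}} = \frac{1}{-2577 - - \frac{2648}{25}} = \frac{1}{-2577 + \frac{2648}{25}} = \frac{1}{- \frac{61777}{25}} = - \frac{25}{61777}$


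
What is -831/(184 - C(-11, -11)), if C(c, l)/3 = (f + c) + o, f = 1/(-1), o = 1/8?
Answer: -6648/1757 ≈ -3.7837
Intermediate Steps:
o = ⅛ ≈ 0.12500
f = -1
C(c, l) = -21/8 + 3*c (C(c, l) = 3*((-1 + c) + ⅛) = 3*(-7/8 + c) = -21/8 + 3*c)
-831/(184 - C(-11, -11)) = -831/(184 - (-21/8 + 3*(-11))) = -831/(184 - (-21/8 - 33)) = -831/(184 - 1*(-285/8)) = -831/(184 + 285/8) = -831/1757/8 = -831*8/1757 = -6648/1757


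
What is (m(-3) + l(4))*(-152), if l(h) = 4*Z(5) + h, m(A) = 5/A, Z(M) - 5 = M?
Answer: -19304/3 ≈ -6434.7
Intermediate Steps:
Z(M) = 5 + M
l(h) = 40 + h (l(h) = 4*(5 + 5) + h = 4*10 + h = 40 + h)
(m(-3) + l(4))*(-152) = (5/(-3) + (40 + 4))*(-152) = (5*(-1/3) + 44)*(-152) = (-5/3 + 44)*(-152) = (127/3)*(-152) = -19304/3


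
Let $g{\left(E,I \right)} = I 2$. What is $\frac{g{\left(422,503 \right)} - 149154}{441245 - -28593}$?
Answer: $- \frac{74074}{234919} \approx -0.31532$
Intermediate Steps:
$g{\left(E,I \right)} = 2 I$
$\frac{g{\left(422,503 \right)} - 149154}{441245 - -28593} = \frac{2 \cdot 503 - 149154}{441245 - -28593} = \frac{1006 - 149154}{441245 + 28593} = - \frac{148148}{469838} = \left(-148148\right) \frac{1}{469838} = - \frac{74074}{234919}$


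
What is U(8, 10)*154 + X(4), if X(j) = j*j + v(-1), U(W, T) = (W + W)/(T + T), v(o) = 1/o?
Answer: 691/5 ≈ 138.20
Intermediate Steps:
U(W, T) = W/T (U(W, T) = (2*W)/((2*T)) = (2*W)*(1/(2*T)) = W/T)
X(j) = -1 + j**2 (X(j) = j*j + 1/(-1) = j**2 - 1 = -1 + j**2)
U(8, 10)*154 + X(4) = (8/10)*154 + (-1 + 4**2) = (8*(1/10))*154 + (-1 + 16) = (4/5)*154 + 15 = 616/5 + 15 = 691/5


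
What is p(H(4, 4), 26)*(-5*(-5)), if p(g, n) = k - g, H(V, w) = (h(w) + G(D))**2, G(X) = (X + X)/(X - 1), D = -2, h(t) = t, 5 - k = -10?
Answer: -3025/9 ≈ -336.11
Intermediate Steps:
k = 15 (k = 5 - 1*(-10) = 5 + 10 = 15)
G(X) = 2*X/(-1 + X) (G(X) = (2*X)/(-1 + X) = 2*X/(-1 + X))
H(V, w) = (4/3 + w)**2 (H(V, w) = (w + 2*(-2)/(-1 - 2))**2 = (w + 2*(-2)/(-3))**2 = (w + 2*(-2)*(-1/3))**2 = (w + 4/3)**2 = (4/3 + w)**2)
p(g, n) = 15 - g
p(H(4, 4), 26)*(-5*(-5)) = (15 - (4 + 3*4)**2/9)*(-5*(-5)) = (15 - (4 + 12)**2/9)*25 = (15 - 16**2/9)*25 = (15 - 256/9)*25 = -121/9*25 = -3025/9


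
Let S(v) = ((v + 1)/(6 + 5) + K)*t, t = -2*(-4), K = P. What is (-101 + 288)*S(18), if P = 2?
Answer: 5576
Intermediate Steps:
K = 2
t = 8
S(v) = 184/11 + 8*v/11 (S(v) = ((v + 1)/(6 + 5) + 2)*8 = ((1 + v)/11 + 2)*8 = ((1 + v)*(1/11) + 2)*8 = ((1/11 + v/11) + 2)*8 = (23/11 + v/11)*8 = 184/11 + 8*v/11)
(-101 + 288)*S(18) = (-101 + 288)*(184/11 + (8/11)*18) = 187*(184/11 + 144/11) = 187*(328/11) = 5576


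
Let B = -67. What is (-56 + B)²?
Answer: 15129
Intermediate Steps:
(-56 + B)² = (-56 - 67)² = (-123)² = 15129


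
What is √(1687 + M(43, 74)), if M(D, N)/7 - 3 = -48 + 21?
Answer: 7*√31 ≈ 38.974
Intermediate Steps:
M(D, N) = -168 (M(D, N) = 21 + 7*(-48 + 21) = 21 + 7*(-27) = 21 - 189 = -168)
√(1687 + M(43, 74)) = √(1687 - 168) = √1519 = 7*√31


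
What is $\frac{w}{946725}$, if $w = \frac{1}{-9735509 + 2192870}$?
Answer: $- \frac{1}{7140804907275} \approx -1.4004 \cdot 10^{-13}$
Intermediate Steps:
$w = - \frac{1}{7542639}$ ($w = \frac{1}{-7542639} = - \frac{1}{7542639} \approx -1.3258 \cdot 10^{-7}$)
$\frac{w}{946725} = - \frac{1}{7542639 \cdot 946725} = \left(- \frac{1}{7542639}\right) \frac{1}{946725} = - \frac{1}{7140804907275}$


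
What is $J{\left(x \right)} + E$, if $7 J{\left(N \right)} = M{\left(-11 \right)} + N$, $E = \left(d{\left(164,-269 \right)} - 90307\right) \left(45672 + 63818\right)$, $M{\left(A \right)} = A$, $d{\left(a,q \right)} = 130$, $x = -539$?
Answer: $- \frac{69114358660}{7} \approx -9.8735 \cdot 10^{9}$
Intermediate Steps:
$E = -9873479730$ ($E = \left(130 - 90307\right) \left(45672 + 63818\right) = \left(-90177\right) 109490 = -9873479730$)
$J{\left(N \right)} = - \frac{11}{7} + \frac{N}{7}$ ($J{\left(N \right)} = \frac{-11 + N}{7} = - \frac{11}{7} + \frac{N}{7}$)
$J{\left(x \right)} + E = \left(- \frac{11}{7} + \frac{1}{7} \left(-539\right)\right) - 9873479730 = \left(- \frac{11}{7} - 77\right) - 9873479730 = - \frac{550}{7} - 9873479730 = - \frac{69114358660}{7}$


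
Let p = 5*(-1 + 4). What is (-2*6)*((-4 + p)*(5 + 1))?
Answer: -792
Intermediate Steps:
p = 15 (p = 5*3 = 15)
(-2*6)*((-4 + p)*(5 + 1)) = (-2*6)*((-4 + 15)*(5 + 1)) = -132*6 = -12*66 = -792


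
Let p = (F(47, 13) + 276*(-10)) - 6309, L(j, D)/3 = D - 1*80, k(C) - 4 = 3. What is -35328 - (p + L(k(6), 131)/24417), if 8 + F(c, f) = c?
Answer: -71346491/2713 ≈ -26298.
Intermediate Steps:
F(c, f) = -8 + c
k(C) = 7 (k(C) = 4 + 3 = 7)
L(j, D) = -240 + 3*D (L(j, D) = 3*(D - 1*80) = 3*(D - 80) = 3*(-80 + D) = -240 + 3*D)
p = -9030 (p = ((-8 + 47) + 276*(-10)) - 6309 = (39 - 2760) - 6309 = -2721 - 6309 = -9030)
-35328 - (p + L(k(6), 131)/24417) = -35328 - (-9030 + (-240 + 3*131)/24417) = -35328 - (-9030 + (-240 + 393)*(1/24417)) = -35328 - (-9030 + 153*(1/24417)) = -35328 - (-9030 + 17/2713) = -35328 - 1*(-24498373/2713) = -35328 + 24498373/2713 = -71346491/2713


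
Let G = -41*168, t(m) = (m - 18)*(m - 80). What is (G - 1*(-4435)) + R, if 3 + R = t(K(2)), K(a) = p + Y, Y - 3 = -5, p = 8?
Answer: -1568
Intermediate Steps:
Y = -2 (Y = 3 - 5 = -2)
K(a) = 6 (K(a) = 8 - 2 = 6)
t(m) = (-80 + m)*(-18 + m) (t(m) = (-18 + m)*(-80 + m) = (-80 + m)*(-18 + m))
G = -6888
R = 885 (R = -3 + (1440 + 6**2 - 98*6) = -3 + (1440 + 36 - 588) = -3 + 888 = 885)
(G - 1*(-4435)) + R = (-6888 - 1*(-4435)) + 885 = (-6888 + 4435) + 885 = -2453 + 885 = -1568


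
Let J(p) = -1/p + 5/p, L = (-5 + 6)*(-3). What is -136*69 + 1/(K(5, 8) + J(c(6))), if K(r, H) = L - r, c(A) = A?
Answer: -206451/22 ≈ -9384.1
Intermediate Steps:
L = -3 (L = 1*(-3) = -3)
J(p) = 4/p
K(r, H) = -3 - r
-136*69 + 1/(K(5, 8) + J(c(6))) = -136*69 + 1/((-3 - 1*5) + 4/6) = -9384 + 1/((-3 - 5) + 4*(1/6)) = -9384 + 1/(-8 + 2/3) = -9384 + 1/(-22/3) = -9384 - 3/22 = -206451/22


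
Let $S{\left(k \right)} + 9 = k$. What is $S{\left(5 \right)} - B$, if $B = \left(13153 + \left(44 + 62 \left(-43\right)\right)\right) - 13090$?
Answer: $2555$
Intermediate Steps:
$S{\left(k \right)} = -9 + k$
$B = -2559$ ($B = \left(13153 + \left(44 - 2666\right)\right) - 13090 = \left(13153 - 2622\right) - 13090 = 10531 - 13090 = -2559$)
$S{\left(5 \right)} - B = \left(-9 + 5\right) - -2559 = -4 + 2559 = 2555$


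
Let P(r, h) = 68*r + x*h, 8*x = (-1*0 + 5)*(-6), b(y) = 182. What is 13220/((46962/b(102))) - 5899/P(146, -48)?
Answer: 12021611741/237345948 ≈ 50.650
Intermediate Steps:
x = -15/4 (x = ((-1*0 + 5)*(-6))/8 = ((0 + 5)*(-6))/8 = (5*(-6))/8 = (⅛)*(-30) = -15/4 ≈ -3.7500)
P(r, h) = 68*r - 15*h/4
13220/((46962/b(102))) - 5899/P(146, -48) = 13220/((46962/182)) - 5899/(68*146 - 15/4*(-48)) = 13220/((46962*(1/182))) - 5899/(9928 + 180) = 13220/(23481/91) - 5899/10108 = 13220*(91/23481) - 5899*1/10108 = 1203020/23481 - 5899/10108 = 12021611741/237345948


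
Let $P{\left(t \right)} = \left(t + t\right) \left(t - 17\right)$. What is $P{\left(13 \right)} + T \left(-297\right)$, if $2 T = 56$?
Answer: $-8420$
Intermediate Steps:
$T = 28$ ($T = \frac{1}{2} \cdot 56 = 28$)
$P{\left(t \right)} = 2 t \left(-17 + t\right)$
$P{\left(13 \right)} + T \left(-297\right) = 2 \cdot 13 \left(-17 + 13\right) + 28 \left(-297\right) = 2 \cdot 13 \left(-4\right) - 8316 = -104 - 8316 = -8420$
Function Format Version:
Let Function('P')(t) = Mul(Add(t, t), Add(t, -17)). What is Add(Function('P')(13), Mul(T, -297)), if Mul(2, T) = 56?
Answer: -8420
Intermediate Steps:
T = 28 (T = Mul(Rational(1, 2), 56) = 28)
Function('P')(t) = Mul(2, t, Add(-17, t)) (Function('P')(t) = Mul(Mul(2, t), Add(-17, t)) = Mul(2, t, Add(-17, t)))
Add(Function('P')(13), Mul(T, -297)) = Add(Mul(2, 13, Add(-17, 13)), Mul(28, -297)) = Add(Mul(2, 13, -4), -8316) = Add(-104, -8316) = -8420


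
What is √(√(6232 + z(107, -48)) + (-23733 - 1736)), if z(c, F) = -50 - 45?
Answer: √(-25469 + 19*√17) ≈ 159.34*I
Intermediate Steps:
z(c, F) = -95
√(√(6232 + z(107, -48)) + (-23733 - 1736)) = √(√(6232 - 95) + (-23733 - 1736)) = √(√6137 - 25469) = √(19*√17 - 25469) = √(-25469 + 19*√17)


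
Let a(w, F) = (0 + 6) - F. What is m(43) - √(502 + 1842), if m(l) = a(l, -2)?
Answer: 8 - 2*√586 ≈ -40.415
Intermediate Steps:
a(w, F) = 6 - F
m(l) = 8 (m(l) = 6 - 1*(-2) = 6 + 2 = 8)
m(43) - √(502 + 1842) = 8 - √(502 + 1842) = 8 - √2344 = 8 - 2*√586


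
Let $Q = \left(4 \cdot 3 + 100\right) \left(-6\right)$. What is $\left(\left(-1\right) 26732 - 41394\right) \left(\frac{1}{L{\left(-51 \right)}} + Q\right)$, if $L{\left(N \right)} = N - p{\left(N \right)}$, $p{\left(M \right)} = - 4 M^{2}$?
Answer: $\frac{473967229090}{10353} \approx 4.5781 \cdot 10^{7}$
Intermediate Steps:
$L{\left(N \right)} = N + 4 N^{2}$ ($L{\left(N \right)} = N - - 4 N^{2} = N + 4 N^{2}$)
$Q = -672$ ($Q = \left(12 + 100\right) \left(-6\right) = 112 \left(-6\right) = -672$)
$\left(\left(-1\right) 26732 - 41394\right) \left(\frac{1}{L{\left(-51 \right)}} + Q\right) = \left(\left(-1\right) 26732 - 41394\right) \left(\frac{1}{\left(-51\right) \left(1 + 4 \left(-51\right)\right)} - 672\right) = \left(-26732 - 41394\right) \left(\frac{1}{\left(-51\right) \left(1 - 204\right)} - 672\right) = - 68126 \left(\frac{1}{\left(-51\right) \left(-203\right)} - 672\right) = - 68126 \left(\frac{1}{10353} - 672\right) = \left(-68126\right) \left(- \frac{6957215}{10353}\right) = \frac{473967229090}{10353}$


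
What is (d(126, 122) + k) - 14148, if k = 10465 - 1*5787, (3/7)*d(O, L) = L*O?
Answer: 26398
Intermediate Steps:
d(O, L) = 7*L*O/3 (d(O, L) = 7*(L*O)/3 = 7*L*O/3)
k = 4678 (k = 10465 - 5787 = 4678)
(d(126, 122) + k) - 14148 = ((7/3)*122*126 + 4678) - 14148 = (35868 + 4678) - 14148 = 40546 - 14148 = 26398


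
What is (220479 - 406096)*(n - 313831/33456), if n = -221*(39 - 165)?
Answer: -172865473125065/33456 ≈ -5.1669e+9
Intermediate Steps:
n = 27846 (n = -221*(-126) = 27846)
(220479 - 406096)*(n - 313831/33456) = (220479 - 406096)*(27846 - 313831/33456) = -185617*(27846 - 313831*1/33456) = -185617*(27846 - 313831/33456) = -185617*931301945/33456 = -172865473125065/33456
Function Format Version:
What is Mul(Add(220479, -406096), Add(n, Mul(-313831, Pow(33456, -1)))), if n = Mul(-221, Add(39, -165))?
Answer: Rational(-172865473125065, 33456) ≈ -5.1669e+9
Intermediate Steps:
n = 27846 (n = Mul(-221, -126) = 27846)
Mul(Add(220479, -406096), Add(n, Mul(-313831, Pow(33456, -1)))) = Mul(Add(220479, -406096), Add(27846, Mul(-313831, Pow(33456, -1)))) = Mul(-185617, Add(27846, Mul(-313831, Rational(1, 33456)))) = Mul(-185617, Add(27846, Rational(-313831, 33456))) = Mul(-185617, Rational(931301945, 33456)) = Rational(-172865473125065, 33456)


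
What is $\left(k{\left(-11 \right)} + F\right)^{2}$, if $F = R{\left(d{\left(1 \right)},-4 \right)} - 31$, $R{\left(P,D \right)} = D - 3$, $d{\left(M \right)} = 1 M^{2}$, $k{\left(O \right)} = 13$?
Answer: $625$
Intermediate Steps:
$d{\left(M \right)} = M^{2}$
$R{\left(P,D \right)} = -3 + D$
$F = -38$ ($F = \left(-3 - 4\right) - 31 = -7 - 31 = -38$)
$\left(k{\left(-11 \right)} + F\right)^{2} = \left(13 - 38\right)^{2} = \left(-25\right)^{2} = 625$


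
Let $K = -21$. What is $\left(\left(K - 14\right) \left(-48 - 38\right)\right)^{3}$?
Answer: $27270901000$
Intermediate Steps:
$\left(\left(K - 14\right) \left(-48 - 38\right)\right)^{3} = \left(\left(-21 - 14\right) \left(-48 - 38\right)\right)^{3} = \left(\left(-35\right) \left(-86\right)\right)^{3} = 3010^{3} = 27270901000$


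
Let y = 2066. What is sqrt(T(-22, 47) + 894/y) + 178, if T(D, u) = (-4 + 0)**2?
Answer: 178 + 5*sqrt(701407)/1033 ≈ 182.05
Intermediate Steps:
T(D, u) = 16 (T(D, u) = (-4)**2 = 16)
sqrt(T(-22, 47) + 894/y) + 178 = sqrt(16 + 894/2066) + 178 = sqrt(16 + 894*(1/2066)) + 178 = sqrt(16 + 447/1033) + 178 = sqrt(16975/1033) + 178 = 5*sqrt(701407)/1033 + 178 = 178 + 5*sqrt(701407)/1033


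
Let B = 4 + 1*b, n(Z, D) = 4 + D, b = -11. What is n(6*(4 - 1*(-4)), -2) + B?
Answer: -5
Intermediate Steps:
B = -7 (B = 4 + 1*(-11) = 4 - 11 = -7)
n(6*(4 - 1*(-4)), -2) + B = (4 - 2) - 7 = 2 - 7 = -5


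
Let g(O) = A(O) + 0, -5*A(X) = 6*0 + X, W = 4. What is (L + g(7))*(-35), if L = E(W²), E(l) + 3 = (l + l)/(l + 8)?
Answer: 322/3 ≈ 107.33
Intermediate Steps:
A(X) = -X/5 (A(X) = -(6*0 + X)/5 = -(0 + X)/5 = -X/5)
E(l) = -3 + 2*l/(8 + l) (E(l) = -3 + (l + l)/(l + 8) = -3 + (2*l)/(8 + l) = -3 + 2*l/(8 + l))
g(O) = -O/5 (g(O) = -O/5 + 0 = -O/5)
L = -5/3 (L = (-24 - 1*4²)/(8 + 4²) = (-24 - 1*16)/(8 + 16) = (-24 - 16)/24 = (1/24)*(-40) = -5/3 ≈ -1.6667)
(L + g(7))*(-35) = (-5/3 - ⅕*7)*(-35) = (-5/3 - 7/5)*(-35) = -46/15*(-35) = 322/3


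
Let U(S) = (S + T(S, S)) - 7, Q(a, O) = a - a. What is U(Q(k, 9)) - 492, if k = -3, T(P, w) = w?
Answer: -499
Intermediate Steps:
Q(a, O) = 0
U(S) = -7 + 2*S (U(S) = (S + S) - 7 = 2*S - 7 = -7 + 2*S)
U(Q(k, 9)) - 492 = (-7 + 2*0) - 492 = (-7 + 0) - 492 = -7 - 492 = -499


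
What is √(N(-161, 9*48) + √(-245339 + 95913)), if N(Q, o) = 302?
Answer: √(302 + I*√149426) ≈ 19.907 + 9.7093*I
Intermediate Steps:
√(N(-161, 9*48) + √(-245339 + 95913)) = √(302 + √(-245339 + 95913)) = √(302 + √(-149426)) = √(302 + I*√149426)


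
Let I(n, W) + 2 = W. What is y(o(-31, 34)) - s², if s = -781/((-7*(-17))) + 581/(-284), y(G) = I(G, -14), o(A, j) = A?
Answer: -102922543105/1142169616 ≈ -90.111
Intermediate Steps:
I(n, W) = -2 + W
y(G) = -16 (y(G) = -2 - 14 = -16)
s = -290943/33796 (s = -781/119 + 581*(-1/284) = -781*1/119 - 581/284 = -781/119 - 581/284 = -290943/33796 ≈ -8.6088)
y(o(-31, 34)) - s² = -16 - (-290943/33796)² = -16 - 1*84647829249/1142169616 = -16 - 84647829249/1142169616 = -102922543105/1142169616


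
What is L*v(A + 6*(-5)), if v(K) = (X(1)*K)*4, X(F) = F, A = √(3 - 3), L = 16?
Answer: -1920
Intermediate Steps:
A = 0 (A = √0 = 0)
v(K) = 4*K (v(K) = (1*K)*4 = K*4 = 4*K)
L*v(A + 6*(-5)) = 16*(4*(0 + 6*(-5))) = 16*(4*(0 - 30)) = 16*(4*(-30)) = 16*(-120) = -1920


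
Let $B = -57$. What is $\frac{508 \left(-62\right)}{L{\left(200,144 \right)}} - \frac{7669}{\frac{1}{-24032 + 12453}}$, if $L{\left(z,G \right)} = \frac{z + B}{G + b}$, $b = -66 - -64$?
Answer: $\frac{12693834761}{143} \approx 8.8768 \cdot 10^{7}$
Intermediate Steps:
$b = -2$ ($b = -66 + 64 = -2$)
$L{\left(z,G \right)} = \frac{-57 + z}{-2 + G}$ ($L{\left(z,G \right)} = \frac{z - 57}{G - 2} = \frac{-57 + z}{-2 + G}$)
$\frac{508 \left(-62\right)}{L{\left(200,144 \right)}} - \frac{7669}{\frac{1}{-24032 + 12453}} = \frac{508 \left(-62\right)}{\frac{1}{-2 + 144} \left(-57 + 200\right)} - \frac{7669}{\frac{1}{-24032 + 12453}} = - \frac{31496}{\frac{1}{142} \cdot 143} - \frac{7669}{\frac{1}{-11579}} = - \frac{31496}{\frac{1}{142} \cdot 143} - \frac{7669}{- \frac{1}{11579}} = - \frac{31496}{\frac{143}{142}} - -88799351 = \left(-31496\right) \frac{142}{143} + 88799351 = - \frac{4472432}{143} + 88799351 = \frac{12693834761}{143}$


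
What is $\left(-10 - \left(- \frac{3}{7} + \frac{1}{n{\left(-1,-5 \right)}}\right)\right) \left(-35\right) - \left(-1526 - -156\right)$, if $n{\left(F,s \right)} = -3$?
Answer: $\frac{5080}{3} \approx 1693.3$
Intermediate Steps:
$\left(-10 - \left(- \frac{3}{7} + \frac{1}{n{\left(-1,-5 \right)}}\right)\right) \left(-35\right) - \left(-1526 - -156\right) = \left(-10 - \left(- \frac{1}{3} - \frac{3}{7}\right)\right) \left(-35\right) - \left(-1526 - -156\right) = \left(-10 - - \frac{16}{21}\right) \left(-35\right) - \left(-1526 + 156\right) = \left(-10 + \left(\frac{3}{7} + \frac{1}{3}\right)\right) \left(-35\right) - -1370 = \left(-10 + \frac{16}{21}\right) \left(-35\right) + 1370 = \left(- \frac{194}{21}\right) \left(-35\right) + 1370 = \frac{970}{3} + 1370 = \frac{5080}{3}$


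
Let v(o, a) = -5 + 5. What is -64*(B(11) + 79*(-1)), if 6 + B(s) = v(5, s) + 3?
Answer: 5248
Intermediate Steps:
v(o, a) = 0
B(s) = -3 (B(s) = -6 + (0 + 3) = -6 + 3 = -3)
-64*(B(11) + 79*(-1)) = -64*(-3 + 79*(-1)) = -64*(-3 - 79) = -64*(-82) = 5248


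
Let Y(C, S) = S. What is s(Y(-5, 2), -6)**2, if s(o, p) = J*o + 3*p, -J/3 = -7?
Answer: 576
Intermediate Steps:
J = 21 (J = -3*(-7) = 21)
s(o, p) = 3*p + 21*o (s(o, p) = 21*o + 3*p = 3*p + 21*o)
s(Y(-5, 2), -6)**2 = (3*(-6) + 21*2)**2 = (-18 + 42)**2 = 24**2 = 576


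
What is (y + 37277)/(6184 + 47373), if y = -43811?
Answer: -6534/53557 ≈ -0.12200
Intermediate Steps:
(y + 37277)/(6184 + 47373) = (-43811 + 37277)/(6184 + 47373) = -6534/53557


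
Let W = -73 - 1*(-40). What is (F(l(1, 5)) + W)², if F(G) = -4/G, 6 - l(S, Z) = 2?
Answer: 1156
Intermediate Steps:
l(S, Z) = 4 (l(S, Z) = 6 - 1*2 = 6 - 2 = 4)
W = -33 (W = -73 + 40 = -33)
(F(l(1, 5)) + W)² = (-4/4 - 33)² = (-4*¼ - 33)² = (-1 - 33)² = (-34)² = 1156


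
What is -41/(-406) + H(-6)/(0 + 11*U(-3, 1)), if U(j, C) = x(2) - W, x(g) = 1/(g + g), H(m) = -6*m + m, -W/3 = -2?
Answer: -38347/102718 ≈ -0.37332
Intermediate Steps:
W = 6 (W = -3*(-2) = 6)
H(m) = -5*m
x(g) = 1/(2*g)
U(j, C) = -23/4 (U(j, C) = (½)/2 - 1*6 = (½)*(½) - 6 = ¼ - 6 = -23/4)
-41/(-406) + H(-6)/(0 + 11*U(-3, 1)) = -41/(-406) + (-5*(-6))/(0 + 11*(-23/4)) = -41*(-1/406) + 30/(0 - 253/4) = 41/406 + 30/(-253/4) = 41/406 + 30*(-4/253) = 41/406 - 120/253 = -38347/102718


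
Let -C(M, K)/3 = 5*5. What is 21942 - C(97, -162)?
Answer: 22017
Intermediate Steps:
C(M, K) = -75 (C(M, K) = -15*5 = -3*25 = -75)
21942 - C(97, -162) = 21942 - 1*(-75) = 21942 + 75 = 22017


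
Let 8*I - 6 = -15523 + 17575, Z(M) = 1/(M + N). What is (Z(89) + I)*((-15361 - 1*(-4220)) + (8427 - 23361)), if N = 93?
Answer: -348812725/52 ≈ -6.7079e+6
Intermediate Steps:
Z(M) = 1/(93 + M) (Z(M) = 1/(M + 93) = 1/(93 + M))
I = 1029/4 (I = ¾ + (-15523 + 17575)/8 = ¾ + (⅛)*2052 = ¾ + 513/2 = 1029/4 ≈ 257.25)
(Z(89) + I)*((-15361 - 1*(-4220)) + (8427 - 23361)) = (1/(93 + 89) + 1029/4)*((-15361 - 1*(-4220)) + (8427 - 23361)) = (1/182 + 1029/4)*((-15361 + 4220) - 14934) = (1/182 + 1029/4)*(-11141 - 14934) = (93641/364)*(-26075) = -348812725/52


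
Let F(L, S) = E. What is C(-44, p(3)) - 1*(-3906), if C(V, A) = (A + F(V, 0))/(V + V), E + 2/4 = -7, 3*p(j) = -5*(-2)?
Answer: 2062393/528 ≈ 3906.0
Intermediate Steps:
p(j) = 10/3 (p(j) = (-5*(-2))/3 = (⅓)*10 = 10/3)
E = -15/2 (E = -½ - 7 = -15/2 ≈ -7.5000)
F(L, S) = -15/2
C(V, A) = (-15/2 + A)/(2*V) (C(V, A) = (A - 15/2)/(V + V) = (-15/2 + A)/((2*V)) = (-15/2 + A)*(1/(2*V)) = (-15/2 + A)/(2*V))
C(-44, p(3)) - 1*(-3906) = (¼)*(-15 + 2*(10/3))/(-44) - 1*(-3906) = (¼)*(-1/44)*(-15 + 20/3) + 3906 = (¼)*(-1/44)*(-25/3) + 3906 = 25/528 + 3906 = 2062393/528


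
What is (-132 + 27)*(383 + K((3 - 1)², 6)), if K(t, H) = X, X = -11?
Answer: -39060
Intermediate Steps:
K(t, H) = -11
(-132 + 27)*(383 + K((3 - 1)², 6)) = (-132 + 27)*(383 - 11) = -105*372 = -39060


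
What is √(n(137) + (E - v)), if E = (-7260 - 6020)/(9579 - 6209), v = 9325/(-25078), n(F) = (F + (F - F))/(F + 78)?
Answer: I*√9678939437922814470/1817026490 ≈ 1.7122*I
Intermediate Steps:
n(F) = F/(78 + F) (n(F) = (F + 0)/(78 + F) = F/(78 + F))
v = -9325/25078 (v = 9325*(-1/25078) = -9325/25078 ≈ -0.37184)
E = -1328/337 (E = -13280/3370 = -13280*1/3370 = -1328/337 ≈ -3.9407)
√(n(137) + (E - v)) = √(137/(78 + 137) + (-1328/337 - 1*(-9325/25078))) = √(137/215 + (-1328/337 + 9325/25078)) = √(137*(1/215) - 30161059/8451286) = √(137/215 - 30161059/8451286) = √(-5326801503/1817026490) = I*√9678939437922814470/1817026490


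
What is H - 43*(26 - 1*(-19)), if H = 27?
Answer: -1908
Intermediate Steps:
H - 43*(26 - 1*(-19)) = 27 - 43*(26 - 1*(-19)) = 27 - 43*(26 + 19) = 27 - 43*45 = 27 - 1935 = -1908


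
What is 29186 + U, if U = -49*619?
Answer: -1145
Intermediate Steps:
U = -30331
29186 + U = 29186 - 30331 = -1145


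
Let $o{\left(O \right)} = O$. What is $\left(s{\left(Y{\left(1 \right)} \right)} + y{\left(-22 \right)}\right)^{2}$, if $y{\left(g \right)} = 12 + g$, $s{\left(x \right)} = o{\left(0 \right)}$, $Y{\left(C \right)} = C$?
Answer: $100$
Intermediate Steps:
$s{\left(x \right)} = 0$
$\left(s{\left(Y{\left(1 \right)} \right)} + y{\left(-22 \right)}\right)^{2} = \left(0 + \left(12 - 22\right)\right)^{2} = \left(0 - 10\right)^{2} = \left(-10\right)^{2} = 100$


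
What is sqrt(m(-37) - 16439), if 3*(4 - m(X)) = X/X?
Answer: I*sqrt(147918)/3 ≈ 128.2*I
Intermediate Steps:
m(X) = 11/3 (m(X) = 4 - X/(3*X) = 4 - 1/3*1 = 4 - 1/3 = 11/3)
sqrt(m(-37) - 16439) = sqrt(11/3 - 16439) = sqrt(-49306/3) = I*sqrt(147918)/3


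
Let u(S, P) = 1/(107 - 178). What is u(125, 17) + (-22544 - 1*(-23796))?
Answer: 88891/71 ≈ 1252.0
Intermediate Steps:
u(S, P) = -1/71 (u(S, P) = 1/(-71) = -1/71)
u(125, 17) + (-22544 - 1*(-23796)) = -1/71 + (-22544 - 1*(-23796)) = -1/71 + (-22544 + 23796) = -1/71 + 1252 = 88891/71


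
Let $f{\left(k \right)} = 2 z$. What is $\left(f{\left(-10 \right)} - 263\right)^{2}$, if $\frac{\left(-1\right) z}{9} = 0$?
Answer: $69169$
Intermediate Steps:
$z = 0$ ($z = \left(-9\right) 0 = 0$)
$f{\left(k \right)} = 0$ ($f{\left(k \right)} = 2 \cdot 0 = 0$)
$\left(f{\left(-10 \right)} - 263\right)^{2} = \left(0 - 263\right)^{2} = \left(-263\right)^{2} = 69169$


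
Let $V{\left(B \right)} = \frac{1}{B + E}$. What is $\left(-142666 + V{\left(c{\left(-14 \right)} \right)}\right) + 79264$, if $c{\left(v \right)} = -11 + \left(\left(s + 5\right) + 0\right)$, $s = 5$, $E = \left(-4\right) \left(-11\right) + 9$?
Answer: $- \frac{3296903}{52} \approx -63402.0$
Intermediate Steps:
$E = 53$ ($E = 44 + 9 = 53$)
$c{\left(v \right)} = -1$ ($c{\left(v \right)} = -11 + \left(\left(5 + 5\right) + 0\right) = -11 + \left(10 + 0\right) = -11 + 10 = -1$)
$V{\left(B \right)} = \frac{1}{53 + B}$ ($V{\left(B \right)} = \frac{1}{B + 53} = \frac{1}{53 + B}$)
$\left(-142666 + V{\left(c{\left(-14 \right)} \right)}\right) + 79264 = \left(-142666 + \frac{1}{53 - 1}\right) + 79264 = \left(-142666 + \frac{1}{52}\right) + 79264 = - \frac{7418631}{52} + 79264 = - \frac{3296903}{52}$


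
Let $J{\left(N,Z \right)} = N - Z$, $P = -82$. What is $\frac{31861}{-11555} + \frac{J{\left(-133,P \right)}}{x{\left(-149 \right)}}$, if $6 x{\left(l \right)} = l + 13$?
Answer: $- \frac{23449}{46220} \approx -0.50733$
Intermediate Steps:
$x{\left(l \right)} = \frac{13}{6} + \frac{l}{6}$ ($x{\left(l \right)} = \frac{l + 13}{6} = \frac{13 + l}{6} = \frac{13}{6} + \frac{l}{6}$)
$\frac{31861}{-11555} + \frac{J{\left(-133,P \right)}}{x{\left(-149 \right)}} = \frac{31861}{-11555} + \frac{-133 - -82}{\frac{13}{6} + \frac{1}{6} \left(-149\right)} = 31861 \left(- \frac{1}{11555}\right) + \frac{-133 + 82}{\frac{13}{6} - \frac{149}{6}} = - \frac{31861}{11555} - \frac{51}{- \frac{68}{3}} = - \frac{31861}{11555} - - \frac{9}{4} = - \frac{31861}{11555} + \frac{9}{4} = - \frac{23449}{46220}$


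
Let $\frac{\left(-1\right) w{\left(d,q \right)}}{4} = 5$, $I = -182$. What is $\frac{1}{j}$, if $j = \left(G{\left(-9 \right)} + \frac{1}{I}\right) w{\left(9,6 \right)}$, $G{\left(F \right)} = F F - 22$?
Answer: $- \frac{91}{107370} \approx -0.00084754$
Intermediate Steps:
$w{\left(d,q \right)} = -20$ ($w{\left(d,q \right)} = \left(-4\right) 5 = -20$)
$G{\left(F \right)} = -22 + F^{2}$ ($G{\left(F \right)} = F^{2} - 22 = -22 + F^{2}$)
$j = - \frac{107370}{91}$ ($j = \left(\left(-22 + \left(-9\right)^{2}\right) + \frac{1}{-182}\right) \left(-20\right) = \left(\left(-22 + 81\right) - \frac{1}{182}\right) \left(-20\right) = \left(59 - \frac{1}{182}\right) \left(-20\right) = \frac{10737}{182} \left(-20\right) = - \frac{107370}{91} \approx -1179.9$)
$\frac{1}{j} = \frac{1}{- \frac{107370}{91}} = - \frac{91}{107370}$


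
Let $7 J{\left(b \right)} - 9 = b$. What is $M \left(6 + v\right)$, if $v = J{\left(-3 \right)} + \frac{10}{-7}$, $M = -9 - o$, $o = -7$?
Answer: $- \frac{76}{7} \approx -10.857$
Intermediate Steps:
$J{\left(b \right)} = \frac{9}{7} + \frac{b}{7}$
$M = -2$ ($M = -9 - -7 = -9 + 7 = -2$)
$v = - \frac{4}{7}$ ($v = \left(\frac{9}{7} + \frac{1}{7} \left(-3\right)\right) + \frac{10}{-7} = \left(\frac{9}{7} - \frac{3}{7}\right) + 10 \left(- \frac{1}{7}\right) = \frac{6}{7} - \frac{10}{7} = - \frac{4}{7} \approx -0.57143$)
$M \left(6 + v\right) = - 2 \left(6 - \frac{4}{7}\right) = \left(-2\right) \frac{38}{7} = - \frac{76}{7}$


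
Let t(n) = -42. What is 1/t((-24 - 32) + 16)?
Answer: -1/42 ≈ -0.023810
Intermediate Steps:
1/t((-24 - 32) + 16) = 1/(-42) = -1/42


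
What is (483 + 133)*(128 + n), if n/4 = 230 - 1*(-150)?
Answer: 1015168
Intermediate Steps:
n = 1520 (n = 4*(230 - 1*(-150)) = 4*(230 + 150) = 4*380 = 1520)
(483 + 133)*(128 + n) = (483 + 133)*(128 + 1520) = 616*1648 = 1015168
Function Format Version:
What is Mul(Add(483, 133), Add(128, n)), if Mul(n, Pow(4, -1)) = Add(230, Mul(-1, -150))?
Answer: 1015168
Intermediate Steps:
n = 1520 (n = Mul(4, Add(230, Mul(-1, -150))) = Mul(4, Add(230, 150)) = Mul(4, 380) = 1520)
Mul(Add(483, 133), Add(128, n)) = Mul(Add(483, 133), Add(128, 1520)) = Mul(616, 1648) = 1015168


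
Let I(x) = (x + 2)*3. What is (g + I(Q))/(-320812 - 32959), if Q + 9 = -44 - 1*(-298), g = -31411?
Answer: 30670/353771 ≈ 0.086694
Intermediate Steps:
Q = 245 (Q = -9 + (-44 - 1*(-298)) = -9 + (-44 + 298) = -9 + 254 = 245)
I(x) = 6 + 3*x (I(x) = (2 + x)*3 = 6 + 3*x)
(g + I(Q))/(-320812 - 32959) = (-31411 + (6 + 3*245))/(-320812 - 32959) = (-31411 + (6 + 735))/(-353771) = (-31411 + 741)*(-1/353771) = -30670*(-1/353771) = 30670/353771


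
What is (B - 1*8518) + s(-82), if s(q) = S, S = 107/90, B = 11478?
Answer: 266507/90 ≈ 2961.2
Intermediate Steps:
S = 107/90 (S = 107*(1/90) = 107/90 ≈ 1.1889)
s(q) = 107/90
(B - 1*8518) + s(-82) = (11478 - 1*8518) + 107/90 = (11478 - 8518) + 107/90 = 2960 + 107/90 = 266507/90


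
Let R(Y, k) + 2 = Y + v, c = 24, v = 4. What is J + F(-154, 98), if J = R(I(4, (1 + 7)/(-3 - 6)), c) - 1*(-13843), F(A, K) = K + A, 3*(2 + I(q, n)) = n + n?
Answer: 372233/27 ≈ 13786.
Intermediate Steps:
I(q, n) = -2 + 2*n/3 (I(q, n) = -2 + (n + n)/3 = -2 + (2*n)/3 = -2 + 2*n/3)
R(Y, k) = 2 + Y (R(Y, k) = -2 + (Y + 4) = -2 + (4 + Y) = 2 + Y)
F(A, K) = A + K
J = 373745/27 (J = (2 + (-2 + 2*((1 + 7)/(-3 - 6))/3)) - 1*(-13843) = (2 + (-2 + 2*(8/(-9))/3)) + 13843 = (2 + (-2 + 2*(8*(-⅑))/3)) + 13843 = (2 + (-2 + (⅔)*(-8/9))) + 13843 = (2 + (-2 - 16/27)) + 13843 = (2 - 70/27) + 13843 = -16/27 + 13843 = 373745/27 ≈ 13842.)
J + F(-154, 98) = 373745/27 + (-154 + 98) = 373745/27 - 56 = 372233/27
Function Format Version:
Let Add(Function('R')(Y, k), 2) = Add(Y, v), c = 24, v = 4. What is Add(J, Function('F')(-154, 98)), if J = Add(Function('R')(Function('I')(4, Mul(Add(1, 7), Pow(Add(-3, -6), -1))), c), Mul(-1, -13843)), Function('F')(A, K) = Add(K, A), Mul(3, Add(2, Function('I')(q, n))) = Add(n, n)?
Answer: Rational(372233, 27) ≈ 13786.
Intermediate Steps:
Function('I')(q, n) = Add(-2, Mul(Rational(2, 3), n)) (Function('I')(q, n) = Add(-2, Mul(Rational(1, 3), Add(n, n))) = Add(-2, Mul(Rational(1, 3), Mul(2, n))) = Add(-2, Mul(Rational(2, 3), n)))
Function('R')(Y, k) = Add(2, Y) (Function('R')(Y, k) = Add(-2, Add(Y, 4)) = Add(-2, Add(4, Y)) = Add(2, Y))
Function('F')(A, K) = Add(A, K)
J = Rational(373745, 27) (J = Add(Add(2, Add(-2, Mul(Rational(2, 3), Mul(Add(1, 7), Pow(Add(-3, -6), -1))))), Mul(-1, -13843)) = Add(Add(2, Add(-2, Mul(Rational(2, 3), Mul(8, Pow(-9, -1))))), 13843) = Add(Add(2, Add(-2, Mul(Rational(2, 3), Mul(8, Rational(-1, 9))))), 13843) = Add(Add(2, Add(-2, Mul(Rational(2, 3), Rational(-8, 9)))), 13843) = Add(Add(2, Add(-2, Rational(-16, 27))), 13843) = Add(Add(2, Rational(-70, 27)), 13843) = Add(Rational(-16, 27), 13843) = Rational(373745, 27) ≈ 13842.)
Add(J, Function('F')(-154, 98)) = Add(Rational(373745, 27), Add(-154, 98)) = Add(Rational(373745, 27), -56) = Rational(372233, 27)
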